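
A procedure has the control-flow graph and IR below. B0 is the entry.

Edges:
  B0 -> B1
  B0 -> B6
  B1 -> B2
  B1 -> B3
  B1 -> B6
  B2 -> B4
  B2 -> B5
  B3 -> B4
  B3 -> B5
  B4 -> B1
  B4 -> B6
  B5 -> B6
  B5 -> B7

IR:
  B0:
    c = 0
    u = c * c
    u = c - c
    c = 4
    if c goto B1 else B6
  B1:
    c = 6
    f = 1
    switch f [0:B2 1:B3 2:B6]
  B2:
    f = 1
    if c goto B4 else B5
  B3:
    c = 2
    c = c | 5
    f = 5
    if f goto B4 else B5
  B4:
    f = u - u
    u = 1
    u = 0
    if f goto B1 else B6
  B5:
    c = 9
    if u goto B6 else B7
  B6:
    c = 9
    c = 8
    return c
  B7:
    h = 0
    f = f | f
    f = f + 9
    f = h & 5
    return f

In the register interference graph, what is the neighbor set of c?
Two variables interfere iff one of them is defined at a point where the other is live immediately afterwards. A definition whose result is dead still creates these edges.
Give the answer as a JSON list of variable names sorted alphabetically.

Block summaries:
  B0: def={c,u} ue=∅
  B1: def={c,f} ue=∅
  B2: def={f} ue={c}
  B3: def={c,f} ue=∅
  B4: def={f,u} ue={u}
  B5: def={c} ue={u}
  B6: def={c} ue=∅
  B7: def={f,h} ue={f}

Liveness:
  B0 li=∅ lo={u}
  B1 li={u} lo={c,u}
  B2 li={c,u} lo={f,u}
  B3 li={u} lo={f,u}
  B4 li={u} lo={u}
  B5 li={f,u} lo={f}
  B6 li=∅ lo=∅
  B7 li={f} lo=∅

Interference:
  c↔{f,u}
  f↔{c,h,u}
  h↔{f}
  u↔{c,f}

N(c) = ["f", "u"]

Answer: ["f", "u"]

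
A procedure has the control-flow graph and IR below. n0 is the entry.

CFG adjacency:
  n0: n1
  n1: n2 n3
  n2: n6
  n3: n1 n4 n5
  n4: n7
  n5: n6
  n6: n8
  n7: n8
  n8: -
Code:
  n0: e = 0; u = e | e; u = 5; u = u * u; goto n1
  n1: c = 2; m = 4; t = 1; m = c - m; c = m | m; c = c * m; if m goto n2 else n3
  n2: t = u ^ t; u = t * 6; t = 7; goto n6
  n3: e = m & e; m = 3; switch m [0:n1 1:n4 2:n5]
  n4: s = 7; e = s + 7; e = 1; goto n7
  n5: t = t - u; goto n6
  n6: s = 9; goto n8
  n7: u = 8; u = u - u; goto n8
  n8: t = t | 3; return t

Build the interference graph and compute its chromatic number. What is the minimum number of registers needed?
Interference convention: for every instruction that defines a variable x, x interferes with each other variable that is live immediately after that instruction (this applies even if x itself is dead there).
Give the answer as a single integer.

Block summaries:
  n0 def {e,u} use ∅
  n1 def {c,m,t} use ∅
  n2 def {t,u} use {t,u}
  n3 def {e,m} use {e,m}
  n4 def {e,s} use ∅
  n5 def {t} use {t,u}
  n6 def {s} use ∅
  n7 def {u} use ∅
  n8 def {t} use {t}

Liveness:
  live n0: ∅→{e,u}
  live n1: {e,u}→{e,m,t,u}
  live n2: {t,u}→{t}
  live n3: {e,m,t,u}→{e,t,u}
  live n4: {t}→{t}
  live n5: {t,u}→{t}
  live n6: {t}→{t}
  live n7: {t}→{t}
  live n8: {t}→∅

Conflict graph:
  c — {e,m,t,u}
  e — {c,m,t,u}
  m — {c,e,t,u}
  s — {t}
  t — {c,e,m,s,u}
  u — {c,e,m,t}

Registers:
  {c,e,m,t,u} pairwise interfere (5-clique) ⇒ χ ≥ 5
  assign c→R1 e→R2 m→R3 s→R1 t→R0 u→R4 — no edge inside a register ⇒ χ ≤ 5
  χ = 5

Answer: 5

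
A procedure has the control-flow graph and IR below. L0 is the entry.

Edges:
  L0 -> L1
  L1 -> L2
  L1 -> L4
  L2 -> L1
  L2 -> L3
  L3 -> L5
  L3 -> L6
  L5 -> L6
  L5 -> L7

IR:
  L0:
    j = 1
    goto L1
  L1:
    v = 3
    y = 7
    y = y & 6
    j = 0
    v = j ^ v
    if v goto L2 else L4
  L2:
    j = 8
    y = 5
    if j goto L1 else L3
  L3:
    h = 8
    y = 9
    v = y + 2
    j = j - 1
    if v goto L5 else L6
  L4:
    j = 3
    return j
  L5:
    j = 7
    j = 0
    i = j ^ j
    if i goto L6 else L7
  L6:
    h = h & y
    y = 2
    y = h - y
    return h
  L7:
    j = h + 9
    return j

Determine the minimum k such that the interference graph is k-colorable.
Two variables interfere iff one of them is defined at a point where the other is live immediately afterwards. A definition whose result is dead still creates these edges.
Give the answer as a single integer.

Per-block:
  L0: def={j} ue=∅
  L1: def={j,v,y} ue=∅
  L2: def={j,y} ue=∅
  L3: def={h,j,v,y} ue={j}
  L4: def={j} ue=∅
  L5: def={i,j} ue=∅
  L6: def={h,y} ue={h,y}
  L7: def={j} ue={h}

Backward fixpoint:
  live L0: ∅→∅
  live L1: ∅→∅
  live L2: ∅→{j}
  live L3: {j}→{h,y}
  live L4: ∅→∅
  live L5: {h,y}→{h,y}
  live L6: {h,y}→∅
  live L7: {h}→∅

Conflict graph:
  h — {i,j,v,y}
  i — {h,y}
  j — {h,v,y}
  v — {h,j,y}
  y — {h,i,j,v}

Registers:
  {h,j,v,y} pairwise interfere (4-clique) ⇒ χ ≥ 4
  assign h→R0 i→R2 j→R2 v→R3 y→R1 — no edge inside a register ⇒ χ ≤ 4
  χ = 4

Answer: 4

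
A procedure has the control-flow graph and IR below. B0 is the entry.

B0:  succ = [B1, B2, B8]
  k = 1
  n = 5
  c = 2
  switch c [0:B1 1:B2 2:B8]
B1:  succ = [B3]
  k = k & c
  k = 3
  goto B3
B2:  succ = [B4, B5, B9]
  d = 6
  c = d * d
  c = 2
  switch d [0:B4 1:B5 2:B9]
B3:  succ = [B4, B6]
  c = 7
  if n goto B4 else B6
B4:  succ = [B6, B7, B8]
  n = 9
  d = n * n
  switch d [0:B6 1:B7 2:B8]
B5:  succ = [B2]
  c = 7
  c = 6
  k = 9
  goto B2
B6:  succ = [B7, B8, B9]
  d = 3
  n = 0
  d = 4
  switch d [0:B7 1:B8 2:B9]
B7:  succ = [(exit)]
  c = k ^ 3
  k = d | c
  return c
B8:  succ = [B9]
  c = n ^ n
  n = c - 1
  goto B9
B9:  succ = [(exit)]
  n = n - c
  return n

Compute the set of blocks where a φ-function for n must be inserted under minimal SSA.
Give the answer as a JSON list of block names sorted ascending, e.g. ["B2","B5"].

Answer: ["B6", "B7", "B8", "B9"]

Derivation:
idom tree: B1←B0 B2←B0 B3←B1 B4←B0 B5←B2 B6←B0 B7←B0 B8←B0 B9←B0
Dom∩ at merges:
  B2: preds {B0,B5}: {B0} ∩ {B0,B2,B5} = {B0}; idom=B0
  B4: preds {B2,B3}: {B0,B2} ∩ {B0,B1,B3} = {B0}; idom=B0
  B6: preds {B3,B4}: {B0,B1,B3} ∩ {B0,B4} = {B0}; idom=B0
  B7: preds {B4,B6}: {B0,B4} ∩ {B0,B6} = {B0}; idom=B0
  B8: preds {B0,B4,B6}: {B0} ∩ {B0,B4} ∩ {B0,B6} = {B0}; idom=B0
  B9: preds {B2,B6,B8}: {B0,B2} ∩ {B0,B6} ∩ {B0,B8} = {B0}; idom=B0

Frontier:
  B2←B0: walk · to B0
  B2←B5: walk B5→B2 to B0
  B4←B2: walk B2 to B0
  B4←B3: walk B3→B1 to B0
  B6←B3: walk B3→B1 to B0
  B6←B4: walk B4 to B0
  B7←B4: walk B4 to B0
  B7←B6: walk B6 to B0
  B8←B0: walk · to B0
  B8←B4: walk B4 to B0
  B8←B6: walk B6 to B0
  B9←B2: walk B2 to B0
  B9←B6: walk B6 to B0
  B9←B8: walk B8 to B0
  B0: DF=∅
  B1: DF={B4,B6}
  B2: DF={B2,B4,B9}
  B3: DF={B4,B6}
  B4: DF={B6,B7,B8}
  B5: DF={B2}
  B6: DF={B7,B8,B9}
  B7: DF=∅
  B8: DF={B9}
  B9: DF=∅

φ for n: defs {B0,B4,B6,B8,B9}
  DF⁺ = {B6,B7,B8,B9}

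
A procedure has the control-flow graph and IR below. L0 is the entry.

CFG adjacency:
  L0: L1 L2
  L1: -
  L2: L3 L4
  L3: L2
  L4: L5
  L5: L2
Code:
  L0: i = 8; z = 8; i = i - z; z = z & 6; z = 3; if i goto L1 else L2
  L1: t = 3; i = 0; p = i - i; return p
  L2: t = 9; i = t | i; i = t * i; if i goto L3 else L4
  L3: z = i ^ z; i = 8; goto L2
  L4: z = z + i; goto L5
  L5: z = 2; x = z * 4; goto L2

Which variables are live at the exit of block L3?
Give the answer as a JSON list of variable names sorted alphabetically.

Answer: ["i", "z"]

Derivation:
Per-block:
  L0 def {i,z} use ∅
  L1 def {i,p,t} use ∅
  L2 def {i,t} use {i}
  L3 def {i,z} use {i,z}
  L4 def {z} use {i,z}
  L5 def {x,z} use ∅

Backward fixpoint:
  L0 li=∅ lo={i,z}
  L1 li=∅ lo=∅
  L2 li={i,z} lo={i,z}
  L3 li={i,z} lo={i,z}
  L4 li={i,z} lo={i}
  L5 li={i} lo={i,z}

live-out(L3) = ["i", "z"]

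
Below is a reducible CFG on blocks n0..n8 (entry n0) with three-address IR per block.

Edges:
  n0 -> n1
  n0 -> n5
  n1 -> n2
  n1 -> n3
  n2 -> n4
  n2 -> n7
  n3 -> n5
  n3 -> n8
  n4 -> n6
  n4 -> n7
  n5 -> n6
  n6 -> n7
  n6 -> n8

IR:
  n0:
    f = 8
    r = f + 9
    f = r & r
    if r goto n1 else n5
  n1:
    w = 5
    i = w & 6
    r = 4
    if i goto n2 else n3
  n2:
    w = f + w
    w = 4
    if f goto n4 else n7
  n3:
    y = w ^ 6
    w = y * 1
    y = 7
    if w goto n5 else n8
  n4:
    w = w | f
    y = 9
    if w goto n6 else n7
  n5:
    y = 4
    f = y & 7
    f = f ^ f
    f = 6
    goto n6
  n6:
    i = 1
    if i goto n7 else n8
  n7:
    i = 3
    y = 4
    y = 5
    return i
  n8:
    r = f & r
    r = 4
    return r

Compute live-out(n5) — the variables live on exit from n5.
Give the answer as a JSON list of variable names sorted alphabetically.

Answer: ["f", "r"]

Analysis:
Per-block:
  n0: def={f,r} ue=∅
  n1: def={i,r,w} ue=∅
  n2: def={w} ue={f,w}
  n3: def={w,y} ue={w}
  n4: def={w,y} ue={f,w}
  n5: def={f,y} ue=∅
  n6: def={i} ue=∅
  n7: def={i,y} ue=∅
  n8: def={r} ue={f,r}

Liveness:
  n0: in=∅ out={f,r}
  n1: in={f} out={f,r,w}
  n2: in={f,r,w} out={f,r,w}
  n3: in={f,r,w} out={f,r}
  n4: in={f,r,w} out={f,r}
  n5: in={r} out={f,r}
  n6: in={f,r} out={f,r}
  n7: in=∅ out=∅
  n8: in={f,r} out=∅

live-out(n5) = ["f", "r"]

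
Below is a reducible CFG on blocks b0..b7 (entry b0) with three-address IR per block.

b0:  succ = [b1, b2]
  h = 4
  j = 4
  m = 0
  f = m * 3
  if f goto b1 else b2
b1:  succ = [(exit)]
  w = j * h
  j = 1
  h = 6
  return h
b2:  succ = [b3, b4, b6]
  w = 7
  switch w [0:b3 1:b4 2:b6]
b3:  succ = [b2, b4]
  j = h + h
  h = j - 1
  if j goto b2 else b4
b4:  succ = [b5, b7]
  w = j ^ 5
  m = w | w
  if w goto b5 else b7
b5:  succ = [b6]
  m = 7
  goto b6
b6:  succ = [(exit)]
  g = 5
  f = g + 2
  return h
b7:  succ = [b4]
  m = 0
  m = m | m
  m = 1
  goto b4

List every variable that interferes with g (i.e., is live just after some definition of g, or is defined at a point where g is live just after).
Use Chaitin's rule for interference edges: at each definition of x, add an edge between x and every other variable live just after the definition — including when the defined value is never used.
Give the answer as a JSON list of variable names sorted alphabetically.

Answer: ["h"]

Analysis:
Per-block:
  b0: def={f,h,j,m} ue=∅
  b1: def={h,j,w} ue={h,j}
  b2: def={w} ue=∅
  b3: def={h,j} ue={h}
  b4: def={m,w} ue={j}
  b5: def={m} ue=∅
  b6: def={f,g} ue={h}
  b7: def={m} ue=∅

Liveness:
  live b0: ∅→{h,j}
  live b1: {h,j}→∅
  live b2: {h,j}→{h,j}
  live b3: {h}→{h,j}
  live b4: {h,j}→{h,j}
  live b5: {h}→{h}
  live b6: {h}→∅
  live b7: {h,j}→{h,j}

Interference:
  f↔{h,j}
  g↔{h}
  h↔{f,g,j,m,w}
  j↔{f,h,m,w}
  m↔{h,j,w}
  w↔{h,j,m}

N(g) = ["h"]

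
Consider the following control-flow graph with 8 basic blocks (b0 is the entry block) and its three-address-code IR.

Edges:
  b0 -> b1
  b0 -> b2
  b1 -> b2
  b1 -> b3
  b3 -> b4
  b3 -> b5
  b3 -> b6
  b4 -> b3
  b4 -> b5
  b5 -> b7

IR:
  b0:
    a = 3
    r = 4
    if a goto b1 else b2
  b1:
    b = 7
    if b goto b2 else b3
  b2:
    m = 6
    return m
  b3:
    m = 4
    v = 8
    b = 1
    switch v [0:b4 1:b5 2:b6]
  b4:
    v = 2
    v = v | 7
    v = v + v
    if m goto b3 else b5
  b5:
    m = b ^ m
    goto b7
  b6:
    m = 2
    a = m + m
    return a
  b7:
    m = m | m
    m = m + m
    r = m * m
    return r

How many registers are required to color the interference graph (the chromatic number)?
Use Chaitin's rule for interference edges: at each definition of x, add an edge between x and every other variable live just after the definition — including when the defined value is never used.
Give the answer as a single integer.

Answer: 3

Analysis:
Block summaries:
  b0 def {a,r} use ∅
  b1 def {b} use ∅
  b2 def {m} use ∅
  b3 def {b,m,v} use ∅
  b4 def {v} use {m}
  b5 def {m} use {b,m}
  b6 def {a,m} use ∅
  b7 def {m,r} use {m}

Liveness:
  live b0: ∅→∅
  live b1: ∅→∅
  live b2: ∅→∅
  live b3: ∅→{b,m}
  live b4: {b,m}→{b,m}
  live b5: {b,m}→{m}
  live b6: ∅→∅
  live b7: {m}→∅

Interfere edges:
  a: {r}
  b: {m,v}
  m: {b,v}
  r: {a}
  v: {b,m}

Registers:
  lower bound: {b,m,v} mutually conflict ⇒ χ ≥ 3
  assign a→R0 b→R0 m→R1 r→R1 v→R2 — no edge inside a register ⇒ χ ≤ 3
  χ = 3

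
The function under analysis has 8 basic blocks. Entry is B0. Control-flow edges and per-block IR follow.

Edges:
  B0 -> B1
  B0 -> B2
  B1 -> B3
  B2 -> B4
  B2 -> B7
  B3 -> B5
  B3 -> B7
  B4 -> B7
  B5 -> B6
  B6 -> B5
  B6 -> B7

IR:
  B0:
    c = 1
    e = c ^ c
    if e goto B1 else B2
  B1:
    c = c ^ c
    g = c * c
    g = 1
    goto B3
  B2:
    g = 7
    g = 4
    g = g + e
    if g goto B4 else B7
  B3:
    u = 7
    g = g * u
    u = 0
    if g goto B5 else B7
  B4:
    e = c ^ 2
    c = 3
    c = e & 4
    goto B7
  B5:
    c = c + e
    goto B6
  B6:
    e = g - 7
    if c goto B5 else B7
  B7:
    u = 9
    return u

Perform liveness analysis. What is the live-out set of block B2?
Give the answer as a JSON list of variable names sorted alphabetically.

Answer: ["c"]

Working:
Per-block:
  B0: def={c,e} ue=∅
  B1: def={c,g} ue={c}
  B2: def={g} ue={e}
  B3: def={g,u} ue={g}
  B4: def={c,e} ue={c}
  B5: def={c} ue={c,e}
  B6: def={e} ue={c,g}
  B7: def={u} ue=∅

Live sets:
  B0 li=∅ lo={c,e}
  B1 li={c,e} lo={c,e,g}
  B2 li={c,e} lo={c}
  B3 li={c,e,g} lo={c,e,g}
  B4 li={c} lo=∅
  B5 li={c,e,g} lo={c,g}
  B6 li={c,g} lo={c,e,g}
  B7 li=∅ lo=∅

live-out(B2) = ["c"]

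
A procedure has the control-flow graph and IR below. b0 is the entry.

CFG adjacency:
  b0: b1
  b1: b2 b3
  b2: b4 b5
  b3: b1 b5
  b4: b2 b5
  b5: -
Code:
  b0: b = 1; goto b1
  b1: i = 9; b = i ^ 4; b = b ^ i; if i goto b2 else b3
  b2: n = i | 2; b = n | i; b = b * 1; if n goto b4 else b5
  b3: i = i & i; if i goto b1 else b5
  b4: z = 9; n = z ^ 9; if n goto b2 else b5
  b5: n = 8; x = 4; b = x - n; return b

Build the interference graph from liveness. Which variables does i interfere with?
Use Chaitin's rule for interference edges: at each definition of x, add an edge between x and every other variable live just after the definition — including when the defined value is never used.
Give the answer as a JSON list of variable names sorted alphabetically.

Answer: ["b", "n", "z"]

Derivation:
Block summaries:
  b0: {b} / ∅
  b1: {b,i} / ∅
  b2: {b,n} / {i}
  b3: {i} / {i}
  b4: {n,z} / ∅
  b5: {b,n,x} / ∅

Backward fixpoint:
  b0: in=∅ out=∅
  b1: in=∅ out={i}
  b2: in={i} out={i}
  b3: in={i} out=∅
  b4: in={i} out={i}
  b5: in=∅ out=∅

Conflict graph:
  b: {i,n}
  i: {b,n,z}
  n: {b,i,x}
  x: {n}
  z: {i}

N(i) = ["b", "n", "z"]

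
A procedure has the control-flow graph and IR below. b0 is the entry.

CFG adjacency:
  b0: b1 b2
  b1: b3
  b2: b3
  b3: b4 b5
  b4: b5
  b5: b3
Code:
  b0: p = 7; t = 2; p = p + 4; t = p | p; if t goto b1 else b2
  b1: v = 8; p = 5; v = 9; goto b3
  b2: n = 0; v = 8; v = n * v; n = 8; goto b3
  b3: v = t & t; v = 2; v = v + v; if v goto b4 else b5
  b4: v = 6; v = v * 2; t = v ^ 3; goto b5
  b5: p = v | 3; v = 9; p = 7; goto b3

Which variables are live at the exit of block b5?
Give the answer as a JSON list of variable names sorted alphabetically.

Answer: ["t"]

Derivation:
def/use:
  b0: {p,t} / ∅
  b1: {p,v} / ∅
  b2: {n,v} / ∅
  b3: {v} / {t}
  b4: {t,v} / ∅
  b5: {p,v} / {v}

Live sets:
  live b0: ∅→{t}
  live b1: {t}→{t}
  live b2: {t}→{t}
  live b3: {t}→{t,v}
  live b4: ∅→{t,v}
  live b5: {t,v}→{t}

live-out(b5) = ["t"]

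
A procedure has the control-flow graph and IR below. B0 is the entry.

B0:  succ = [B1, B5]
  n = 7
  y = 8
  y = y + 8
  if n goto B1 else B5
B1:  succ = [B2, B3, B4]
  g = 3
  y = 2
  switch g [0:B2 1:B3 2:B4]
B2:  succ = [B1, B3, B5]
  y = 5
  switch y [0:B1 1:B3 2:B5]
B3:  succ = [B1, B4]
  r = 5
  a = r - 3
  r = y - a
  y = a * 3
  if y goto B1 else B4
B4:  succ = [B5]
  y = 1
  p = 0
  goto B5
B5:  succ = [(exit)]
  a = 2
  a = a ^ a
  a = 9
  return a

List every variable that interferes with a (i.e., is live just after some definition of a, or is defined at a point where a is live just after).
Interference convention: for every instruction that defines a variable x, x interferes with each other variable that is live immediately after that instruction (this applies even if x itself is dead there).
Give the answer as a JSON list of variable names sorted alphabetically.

Per-block:
  B0: def={n,y} ue=∅
  B1: def={g,y} ue=∅
  B2: def={y} ue=∅
  B3: def={a,r,y} ue={y}
  B4: def={p,y} ue=∅
  B5: def={a} ue=∅

Backward fixpoint:
  B0: in=∅ out=∅
  B1: in=∅ out={y}
  B2: in=∅ out={y}
  B3: in={y} out=∅
  B4: in=∅ out=∅
  B5: in=∅ out=∅

Interfere edges:
  a: {r,y}
  g: {y}
  n: {y}
  p: ∅
  r: {a,y}
  y: {a,g,n,r}

N(a) = ["r", "y"]

Answer: ["r", "y"]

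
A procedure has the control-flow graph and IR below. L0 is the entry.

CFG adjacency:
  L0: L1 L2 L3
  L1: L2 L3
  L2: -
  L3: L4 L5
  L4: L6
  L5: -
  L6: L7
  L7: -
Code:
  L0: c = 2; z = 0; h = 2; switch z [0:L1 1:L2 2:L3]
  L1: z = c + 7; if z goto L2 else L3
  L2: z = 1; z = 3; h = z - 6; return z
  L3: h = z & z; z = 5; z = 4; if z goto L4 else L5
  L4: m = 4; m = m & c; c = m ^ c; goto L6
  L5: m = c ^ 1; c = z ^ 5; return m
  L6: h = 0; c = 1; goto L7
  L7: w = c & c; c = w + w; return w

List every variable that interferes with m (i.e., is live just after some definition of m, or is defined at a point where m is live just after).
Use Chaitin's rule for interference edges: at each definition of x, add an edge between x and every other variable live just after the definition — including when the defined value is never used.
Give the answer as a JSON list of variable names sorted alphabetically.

Block summaries:
  L0: def={c,h,z} ue=∅
  L1: def={z} ue={c}
  L2: def={h,z} ue=∅
  L3: def={h,z} ue={z}
  L4: def={c,m} ue={c}
  L5: def={c,m} ue={c,z}
  L6: def={c,h} ue=∅
  L7: def={c,w} ue={c}

Live sets:
  L0: in=∅ out={c,z}
  L1: in={c} out={c,z}
  L2: in=∅ out=∅
  L3: in={c,z} out={c,z}
  L4: in={c} out=∅
  L5: in={c,z} out=∅
  L6: in=∅ out={c}
  L7: in={c} out=∅

Interference:
  c: {h,m,w,z}
  h: {c,z}
  m: {c,z}
  w: {c}
  z: {c,h,m}

N(m) = ["c", "z"]

Answer: ["c", "z"]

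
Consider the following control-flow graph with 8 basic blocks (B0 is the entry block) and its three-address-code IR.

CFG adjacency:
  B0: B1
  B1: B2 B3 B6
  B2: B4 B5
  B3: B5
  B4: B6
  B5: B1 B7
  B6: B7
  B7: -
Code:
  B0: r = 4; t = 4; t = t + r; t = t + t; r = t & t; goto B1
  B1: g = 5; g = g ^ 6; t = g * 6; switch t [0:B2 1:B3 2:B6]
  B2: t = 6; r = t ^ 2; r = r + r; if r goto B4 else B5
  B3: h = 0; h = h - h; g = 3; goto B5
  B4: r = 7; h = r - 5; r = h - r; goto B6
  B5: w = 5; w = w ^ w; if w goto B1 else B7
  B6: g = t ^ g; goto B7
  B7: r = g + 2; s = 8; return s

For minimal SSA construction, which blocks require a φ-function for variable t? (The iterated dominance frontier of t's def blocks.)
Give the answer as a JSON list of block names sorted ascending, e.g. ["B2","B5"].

idom tree: B1←B0 B2←B1 B3←B1 B4←B2 B5←B1 B6←B1 B7←B1
Dom at joins:
  B1: preds {B0,B5}: {B0} ∩ {B0,B1,B5} = {B0}; idom=B0
  B5: preds {B2,B3}: {B0,B1,B2} ∩ {B0,B1,B3} = {B0,B1}; idom=B1
  B6: preds {B1,B4}: {B0,B1} ∩ {B0,B1,B2,B4} = {B0,B1}; idom=B1
  B7: preds {B5,B6}: {B0,B1,B5} ∩ {B0,B1,B6} = {B0,B1}; idom=B1

Frontier:
  B1←B0: walk · to B0
  B1←B5: walk B5→B1 to B0
  B5←B2: walk B2 to B1
  B5←B3: walk B3 to B1
  B6←B1: walk · to B1
  B6←B4: walk B4→B2 to B1
  B7←B5: walk B5 to B1
  B7←B6: walk B6 to B1
  DF(B0)=∅
  DF(B1)={B1}
  DF(B2)={B5,B6}
  DF(B3)={B5}
  DF(B4)={B6}
  DF(B5)={B1,B7}
  DF(B6)={B7}
  DF(B7)=∅

φ for t: defs {B0,B1,B2}
  DF⁺ = {B1,B5,B6,B7}

Answer: ["B1", "B5", "B6", "B7"]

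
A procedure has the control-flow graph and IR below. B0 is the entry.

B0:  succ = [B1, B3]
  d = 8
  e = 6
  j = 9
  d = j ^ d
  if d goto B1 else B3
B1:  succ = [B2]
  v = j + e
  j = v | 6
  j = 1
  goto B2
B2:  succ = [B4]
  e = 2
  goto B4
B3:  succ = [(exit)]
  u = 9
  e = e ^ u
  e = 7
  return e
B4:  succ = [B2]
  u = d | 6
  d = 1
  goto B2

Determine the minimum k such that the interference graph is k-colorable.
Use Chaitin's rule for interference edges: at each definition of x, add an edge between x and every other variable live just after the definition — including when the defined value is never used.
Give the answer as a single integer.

Per-block:
  B0 def {d,e,j} use ∅
  B1 def {j,v} use {e,j}
  B2 def {e} use ∅
  B3 def {e,u} use {e}
  B4 def {d,u} use {d}

Liveness:
  B0 li=∅ lo={d,e,j}
  B1 li={d,e,j} lo={d}
  B2 li={d} lo={d}
  B3 li={e} lo=∅
  B4 li={d} lo={d}

Interfere edges:
  d: {e,j,v}
  e: {d,j,u}
  j: {d,e}
  u: {e}
  v: {d}

Colouring:
  lower bound: {d,e,j} mutually conflict ⇒ χ ≥ 3
  assign d→r0 e→r1 j→r2 u→r0 v→r1 — no edge inside a register ⇒ χ ≤ 3
  χ = 3

Answer: 3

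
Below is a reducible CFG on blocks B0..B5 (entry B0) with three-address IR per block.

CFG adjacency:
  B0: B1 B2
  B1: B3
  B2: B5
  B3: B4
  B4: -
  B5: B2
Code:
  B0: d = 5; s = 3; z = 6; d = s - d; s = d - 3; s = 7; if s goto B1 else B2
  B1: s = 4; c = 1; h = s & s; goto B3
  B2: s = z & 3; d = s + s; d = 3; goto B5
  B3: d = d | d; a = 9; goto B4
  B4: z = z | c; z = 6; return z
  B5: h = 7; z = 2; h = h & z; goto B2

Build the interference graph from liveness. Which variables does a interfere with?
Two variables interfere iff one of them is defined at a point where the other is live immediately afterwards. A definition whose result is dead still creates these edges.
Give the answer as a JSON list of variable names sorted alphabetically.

def/use:
  B0: def={d,s,z} ue=∅
  B1: def={c,h,s} ue=∅
  B2: def={d,s} ue={z}
  B3: def={a,d} ue={d}
  B4: def={z} ue={c,z}
  B5: def={h,z} ue=∅

Liveness:
  B0 li=∅ lo={d,z}
  B1 li={d,z} lo={c,d,z}
  B2 li={z} lo=∅
  B3 li={c,d,z} lo={c,z}
  B4 li={c,z} lo=∅
  B5 li=∅ lo={z}

Interference:
  a — {c,z}
  c — {a,d,h,s,z}
  d — {c,h,s,z}
  h — {c,d,z}
  s — {c,d,z}
  z — {a,c,d,h,s}

N(a) = ["c", "z"]

Answer: ["c", "z"]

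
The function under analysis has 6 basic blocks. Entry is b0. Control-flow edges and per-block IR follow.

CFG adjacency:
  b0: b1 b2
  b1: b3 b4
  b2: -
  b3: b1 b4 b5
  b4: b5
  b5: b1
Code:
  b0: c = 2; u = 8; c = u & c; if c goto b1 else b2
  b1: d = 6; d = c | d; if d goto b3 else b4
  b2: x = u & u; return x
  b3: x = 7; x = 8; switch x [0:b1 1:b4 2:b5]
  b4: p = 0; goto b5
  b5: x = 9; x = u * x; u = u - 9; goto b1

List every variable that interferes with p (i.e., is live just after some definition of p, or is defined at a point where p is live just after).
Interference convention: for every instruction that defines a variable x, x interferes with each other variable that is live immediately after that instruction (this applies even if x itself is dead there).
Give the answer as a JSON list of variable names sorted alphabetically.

Per-block:
  b0 def {c,u} use ∅
  b1 def {d} use {c}
  b2 def {x} use {u}
  b3 def {x} use ∅
  b4 def {p} use ∅
  b5 def {u,x} use {u}

Liveness:
  live b0: ∅→{c,u}
  live b1: {c,u}→{c,u}
  live b2: {u}→∅
  live b3: {c,u}→{c,u}
  live b4: {c,u}→{c,u}
  live b5: {c,u}→{c,u}

Interfere edges:
  c — {d,p,u,x}
  d — {c,u}
  p — {c,u}
  u — {c,d,p,x}
  x — {c,u}

N(p) = ["c", "u"]

Answer: ["c", "u"]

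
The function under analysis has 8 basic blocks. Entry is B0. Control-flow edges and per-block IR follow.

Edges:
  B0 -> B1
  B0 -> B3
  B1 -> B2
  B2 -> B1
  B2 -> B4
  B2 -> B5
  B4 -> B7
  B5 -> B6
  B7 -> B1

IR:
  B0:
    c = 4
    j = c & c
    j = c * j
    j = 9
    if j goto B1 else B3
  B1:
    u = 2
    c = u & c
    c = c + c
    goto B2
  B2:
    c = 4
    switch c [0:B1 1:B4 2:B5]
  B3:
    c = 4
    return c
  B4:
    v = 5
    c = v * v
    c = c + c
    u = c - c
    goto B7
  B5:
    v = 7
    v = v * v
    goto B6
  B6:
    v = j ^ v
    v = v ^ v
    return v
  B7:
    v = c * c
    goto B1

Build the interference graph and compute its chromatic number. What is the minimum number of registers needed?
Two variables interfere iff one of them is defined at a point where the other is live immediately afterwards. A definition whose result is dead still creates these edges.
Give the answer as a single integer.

Answer: 3

Analysis:
def/use:
  B0: def={c,j} ue=∅
  B1: def={c,u} ue={c}
  B2: def={c} ue=∅
  B3: def={c} ue=∅
  B4: def={c,u,v} ue=∅
  B5: def={v} ue=∅
  B6: def={v} ue={j,v}
  B7: def={v} ue={c}

Backward fixpoint:
  B0 li=∅ lo={c,j}
  B1 li={c,j} lo={j}
  B2 li={j} lo={c,j}
  B3 li=∅ lo=∅
  B4 li={j} lo={c,j}
  B5 li={j} lo={j,v}
  B6 li={j,v} lo=∅
  B7 li={c,j} lo={c,j}

Conflict graph:
  c: {j,u,v}
  j: {c,u,v}
  u: {c,j}
  v: {c,j}

Colouring:
  clique {c,j,u} ⇒ need ≥ 3
  3-colouring: c0={c}  c1={j}  c2={u,v}
  χ = 3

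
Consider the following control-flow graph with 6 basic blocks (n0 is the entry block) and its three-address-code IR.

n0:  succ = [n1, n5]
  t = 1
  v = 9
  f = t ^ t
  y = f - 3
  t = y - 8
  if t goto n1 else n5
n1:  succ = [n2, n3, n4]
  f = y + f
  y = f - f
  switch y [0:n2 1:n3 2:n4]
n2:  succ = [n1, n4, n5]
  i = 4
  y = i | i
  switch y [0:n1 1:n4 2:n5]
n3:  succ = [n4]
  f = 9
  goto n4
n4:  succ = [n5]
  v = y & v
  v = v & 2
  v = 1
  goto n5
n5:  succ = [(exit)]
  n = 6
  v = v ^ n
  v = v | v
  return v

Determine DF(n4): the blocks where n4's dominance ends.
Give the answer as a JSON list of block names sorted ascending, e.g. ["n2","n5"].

idom tree: n1←n0 n2←n1 n3←n1 n4←n1 n5←n0
Dom at joins:
  n1: preds {n0,n2}: {n0} ∩ {n0,n1,n2} = {n0}; idom=n0
  n4: preds {n1,n2,n3}: {n0,n1} ∩ {n0,n1,n2} ∩ {n0,n1,n3} = {n0,n1}; idom=n1
  n5: preds {n0,n2,n4}: {n0} ∩ {n0,n1,n2} ∩ {n0,n1,n4} = {n0}; idom=n0

DF derivation:
  n1←n0: walk · to n0
  n1←n2: walk n2→n1 to n0
  n4←n1: walk · to n1
  n4←n2: walk n2 to n1
  n4←n3: walk n3 to n1
  n5←n0: walk · to n0
  n5←n2: walk n2→n1 to n0
  n5←n4: walk n4→n1 to n0
  DF(n0)=∅
  DF(n1)={n1,n5}
  DF(n2)={n1,n4,n5}
  DF(n3)={n4}
  DF(n4)={n5}
  DF(n5)=∅

DF(n4) = ["n5"]

Answer: ["n5"]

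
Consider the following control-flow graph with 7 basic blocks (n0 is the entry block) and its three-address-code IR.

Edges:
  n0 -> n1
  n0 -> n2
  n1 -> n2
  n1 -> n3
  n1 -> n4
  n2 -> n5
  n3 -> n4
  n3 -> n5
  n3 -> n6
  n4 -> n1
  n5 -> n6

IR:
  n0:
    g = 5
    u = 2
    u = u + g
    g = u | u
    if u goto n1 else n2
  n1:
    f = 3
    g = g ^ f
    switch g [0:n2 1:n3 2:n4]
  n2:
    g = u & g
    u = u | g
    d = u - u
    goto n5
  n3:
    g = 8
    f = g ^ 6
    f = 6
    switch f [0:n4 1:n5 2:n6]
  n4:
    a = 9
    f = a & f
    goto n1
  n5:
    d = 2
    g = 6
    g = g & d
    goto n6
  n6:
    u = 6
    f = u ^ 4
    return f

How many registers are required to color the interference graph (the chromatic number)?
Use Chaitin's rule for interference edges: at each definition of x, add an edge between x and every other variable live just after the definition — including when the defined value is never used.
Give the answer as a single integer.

def/use:
  n0: def={g,u} ue=∅
  n1: def={f,g} ue={g}
  n2: def={d,g,u} ue={g,u}
  n3: def={f,g} ue=∅
  n4: def={a,f} ue={f}
  n5: def={d,g} ue=∅
  n6: def={f,u} ue=∅

Backward fixpoint:
  n0: in=∅ out={g,u}
  n1: in={g,u} out={f,g,u}
  n2: in={g,u} out=∅
  n3: in={u} out={f,g,u}
  n4: in={f,g,u} out={g,u}
  n5: in=∅ out=∅
  n6: in=∅ out=∅

Interfere edges:
  a — {f,g,u}
  d — {g}
  f — {a,g,u}
  g — {a,d,f,u}
  u — {a,f,g}

Colouring:
  lower bound: {a,f,g,u} mutually conflict ⇒ χ ≥ 4
  assign a→r1 d→r1 f→r2 g→r0 u→r3 — no edge inside a register ⇒ χ ≤ 4
  χ = 4

Answer: 4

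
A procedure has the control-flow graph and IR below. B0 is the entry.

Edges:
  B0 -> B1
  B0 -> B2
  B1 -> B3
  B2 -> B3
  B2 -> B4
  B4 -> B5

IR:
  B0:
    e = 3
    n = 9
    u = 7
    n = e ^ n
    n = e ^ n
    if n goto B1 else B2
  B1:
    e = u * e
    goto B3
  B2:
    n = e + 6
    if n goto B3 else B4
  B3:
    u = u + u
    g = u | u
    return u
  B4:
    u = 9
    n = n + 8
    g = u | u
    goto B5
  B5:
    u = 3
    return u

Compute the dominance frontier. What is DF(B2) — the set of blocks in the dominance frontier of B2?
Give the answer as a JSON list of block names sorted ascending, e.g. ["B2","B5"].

idom tree: B1←B0 B2←B0 B3←B0 B4←B2 B5←B4
Dom∩ at merges:
  B3: preds {B1,B2}: {B0,B1} ∩ {B0,B2} = {B0}; idom=B0

Frontier:
  join B3 pred B1: B1 stop@B0
  join B3 pred B2: B2 stop@B0
  B0 → ∅
  B1 → {B3}
  B2 → {B3}
  B3 → ∅
  B4 → ∅
  B5 → ∅

DF(B2) = ["B3"]

Answer: ["B3"]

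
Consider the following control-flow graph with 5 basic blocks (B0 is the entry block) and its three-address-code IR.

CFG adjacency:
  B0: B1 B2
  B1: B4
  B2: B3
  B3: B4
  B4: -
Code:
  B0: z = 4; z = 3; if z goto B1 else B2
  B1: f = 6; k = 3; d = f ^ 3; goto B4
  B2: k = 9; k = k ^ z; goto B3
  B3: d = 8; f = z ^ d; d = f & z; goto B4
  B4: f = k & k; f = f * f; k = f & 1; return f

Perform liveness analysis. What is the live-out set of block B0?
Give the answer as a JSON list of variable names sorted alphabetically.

Per-block:
  B0: def={z} ue=∅
  B1: def={d,f,k} ue=∅
  B2: def={k} ue={z}
  B3: def={d,f} ue={z}
  B4: def={f,k} ue={k}

Live sets:
  B0 li=∅ lo={z}
  B1 li=∅ lo={k}
  B2 li={z} lo={k,z}
  B3 li={k,z} lo={k}
  B4 li={k} lo=∅

live-out(B0) = ["z"]

Answer: ["z"]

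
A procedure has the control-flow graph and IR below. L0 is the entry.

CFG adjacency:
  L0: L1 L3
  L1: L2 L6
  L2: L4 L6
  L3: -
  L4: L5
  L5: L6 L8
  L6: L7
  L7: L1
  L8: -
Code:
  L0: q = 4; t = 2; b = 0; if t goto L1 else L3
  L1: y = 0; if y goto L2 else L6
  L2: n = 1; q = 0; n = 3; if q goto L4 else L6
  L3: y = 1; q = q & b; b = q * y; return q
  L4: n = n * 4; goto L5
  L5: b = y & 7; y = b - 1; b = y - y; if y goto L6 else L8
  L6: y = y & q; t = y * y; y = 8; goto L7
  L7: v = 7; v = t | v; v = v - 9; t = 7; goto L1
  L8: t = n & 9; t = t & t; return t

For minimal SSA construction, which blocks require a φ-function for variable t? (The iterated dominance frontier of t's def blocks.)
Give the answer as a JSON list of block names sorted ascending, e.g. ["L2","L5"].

Answer: ["L1"]

Derivation:
idom tree: L1←L0 L2←L1 L3←L0 L4←L2 L5←L4 L6←L1 L7←L6 L8←L5
Dom∩ at merges:
  L1: preds {L0,L7}: {L0} ∩ {L0,L1,L6,L7} = {L0}; idom=L0
  L6: preds {L1,L2,L5}: {L0,L1} ∩ {L0,L1,L2} ∩ {L0,L1,L2,L4,L5} = {L0,L1}; idom=L1

DF derivation:
  L1←L0: walk · to L0
  L1←L7: walk L7→L6→L1 to L0
  L6←L1: walk · to L1
  L6←L2: walk L2 to L1
  L6←L5: walk L5→L4→L2 to L1
  DF(L0)=∅
  DF(L1)={L1}
  DF(L2)={L6}
  DF(L3)=∅
  DF(L4)={L6}
  DF(L5)={L6}
  DF(L6)={L1}
  DF(L7)={L1}
  DF(L8)=∅

φ for t: defs {L0,L6,L7,L8}
  DF⁺ = {L1}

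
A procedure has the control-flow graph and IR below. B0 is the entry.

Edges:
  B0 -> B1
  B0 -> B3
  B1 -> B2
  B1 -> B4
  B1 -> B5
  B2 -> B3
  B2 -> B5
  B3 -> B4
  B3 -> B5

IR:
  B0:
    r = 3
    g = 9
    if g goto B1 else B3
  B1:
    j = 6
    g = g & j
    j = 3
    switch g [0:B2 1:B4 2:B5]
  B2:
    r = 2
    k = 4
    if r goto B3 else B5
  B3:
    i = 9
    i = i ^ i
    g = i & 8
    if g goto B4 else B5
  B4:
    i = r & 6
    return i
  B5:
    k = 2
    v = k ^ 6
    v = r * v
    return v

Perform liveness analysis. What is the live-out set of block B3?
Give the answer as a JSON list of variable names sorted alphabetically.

Answer: ["r"]

Working:
def/use:
  B0: {g,r} / ∅
  B1: {g,j} / {g}
  B2: {k,r} / ∅
  B3: {g,i} / ∅
  B4: {i} / {r}
  B5: {k,v} / {r}

Liveness:
  B0 li=∅ lo={g,r}
  B1 li={g,r} lo={r}
  B2 li=∅ lo={r}
  B3 li={r} lo={r}
  B4 li={r} lo=∅
  B5 li={r} lo=∅

live-out(B3) = ["r"]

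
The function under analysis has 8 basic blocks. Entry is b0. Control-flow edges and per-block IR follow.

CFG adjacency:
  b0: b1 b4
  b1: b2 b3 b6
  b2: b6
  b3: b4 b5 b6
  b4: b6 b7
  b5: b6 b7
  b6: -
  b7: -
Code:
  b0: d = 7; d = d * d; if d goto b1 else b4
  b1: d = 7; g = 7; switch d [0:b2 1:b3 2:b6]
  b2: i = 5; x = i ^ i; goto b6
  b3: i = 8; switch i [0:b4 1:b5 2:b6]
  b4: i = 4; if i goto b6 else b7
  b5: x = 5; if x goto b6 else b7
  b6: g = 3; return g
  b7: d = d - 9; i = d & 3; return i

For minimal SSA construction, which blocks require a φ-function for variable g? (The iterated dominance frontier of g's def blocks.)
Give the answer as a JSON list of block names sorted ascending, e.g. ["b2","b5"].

Answer: ["b4", "b6", "b7"]

Derivation:
idom tree: b1←b0 b2←b1 b3←b1 b4←b0 b5←b3 b6←b0 b7←b0
Dom∩ at merges:
  b4: preds {b0,b3}: {b0} ∩ {b0,b1,b3} = {b0}; idom=b0
  b6: preds {b1,b2,b3,b4,b5}: {b0,b1} ∩ {b0,b1,b2} ∩ {b0,b1,b3} ∩ {b0,b4} ∩ {b0,b1,b3,b5} = {b0}; idom=b0
  b7: preds {b4,b5}: {b0,b4} ∩ {b0,b1,b3,b5} = {b0}; idom=b0

DF derivation:
  b4←b0: walk · to b0
  b4←b3: walk b3→b1 to b0
  b6←b1: walk b1 to b0
  b6←b2: walk b2→b1 to b0
  b6←b3: walk b3→b1 to b0
  b6←b4: walk b4 to b0
  b6←b5: walk b5→b3→b1 to b0
  b7←b4: walk b4 to b0
  b7←b5: walk b5→b3→b1 to b0
  b0 → ∅
  b1 → {b4,b6,b7}
  b2 → {b6}
  b3 → {b4,b6,b7}
  b4 → {b6,b7}
  b5 → {b6,b7}
  b6 → ∅
  b7 → ∅

φ for g: defs {b1,b6}
  DF⁺ = {b4,b6,b7}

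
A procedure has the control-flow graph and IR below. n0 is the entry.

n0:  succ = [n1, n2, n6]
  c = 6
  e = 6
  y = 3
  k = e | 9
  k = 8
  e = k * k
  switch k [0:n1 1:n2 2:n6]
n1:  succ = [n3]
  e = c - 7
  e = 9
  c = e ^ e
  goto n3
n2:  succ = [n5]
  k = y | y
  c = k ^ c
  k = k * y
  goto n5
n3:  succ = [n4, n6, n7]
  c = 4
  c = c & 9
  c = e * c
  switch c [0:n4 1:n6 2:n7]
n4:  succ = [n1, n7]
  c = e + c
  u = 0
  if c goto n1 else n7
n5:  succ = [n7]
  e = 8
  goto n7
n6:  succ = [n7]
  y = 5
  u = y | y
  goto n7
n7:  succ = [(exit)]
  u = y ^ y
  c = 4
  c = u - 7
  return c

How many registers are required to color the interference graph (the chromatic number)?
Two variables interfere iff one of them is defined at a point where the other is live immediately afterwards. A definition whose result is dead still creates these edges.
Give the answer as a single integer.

def/use:
  n0 def {c,e,k,y} use ∅
  n1 def {c,e} use {c}
  n2 def {c,k} use {c,y}
  n3 def {c} use {e}
  n4 def {c,u} use {c,e}
  n5 def {e} use ∅
  n6 def {u,y} use ∅
  n7 def {c,u} use {y}

Live sets:
  live n0: ∅→{c,y}
  live n1: {c,y}→{e,y}
  live n2: {c,y}→{y}
  live n3: {e,y}→{c,e,y}
  live n4: {c,e,y}→{c,y}
  live n5: {y}→{y}
  live n6: ∅→{y}
  live n7: {y}→∅

Interference:
  c: {e,k,u,y}
  e: {c,k,y}
  k: {c,e,y}
  u: {c,y}
  y: {c,e,k,u}

Chromatic number:
  clique {c,e,k,y} ⇒ need ≥ 4
  assign c→r0 e→r2 k→r3 u→r2 y→r1 — no edge inside a register ⇒ χ ≤ 4
  χ = 4

Answer: 4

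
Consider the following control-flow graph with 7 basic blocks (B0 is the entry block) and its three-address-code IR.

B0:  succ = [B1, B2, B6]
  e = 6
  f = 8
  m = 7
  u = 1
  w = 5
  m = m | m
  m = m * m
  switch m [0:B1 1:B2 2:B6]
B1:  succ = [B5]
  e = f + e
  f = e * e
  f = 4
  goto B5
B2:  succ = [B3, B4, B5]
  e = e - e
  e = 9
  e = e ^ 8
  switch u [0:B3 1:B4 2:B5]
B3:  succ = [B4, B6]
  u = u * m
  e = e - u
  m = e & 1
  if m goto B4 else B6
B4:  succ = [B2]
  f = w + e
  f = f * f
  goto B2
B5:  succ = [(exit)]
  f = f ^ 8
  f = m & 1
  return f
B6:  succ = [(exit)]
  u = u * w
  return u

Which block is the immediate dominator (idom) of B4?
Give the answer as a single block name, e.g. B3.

Answer: B2

Working:
idom tree: B1←B0 B2←B0 B3←B2 B4←B2 B5←B0 B6←B0
Dom∩ at merges:
  B2: preds {B0,B4}: {B0} ∩ {B0,B2,B4} = {B0}; idom=B0
  B4: preds {B2,B3}: {B0,B2} ∩ {B0,B2,B3} = {B0,B2}; idom=B2
  B5: preds {B1,B2}: {B0,B1} ∩ {B0,B2} = {B0}; idom=B0
  B6: preds {B0,B3}: {B0} ∩ {B0,B2,B3} = {B0}; idom=B0

idom(B4) = B2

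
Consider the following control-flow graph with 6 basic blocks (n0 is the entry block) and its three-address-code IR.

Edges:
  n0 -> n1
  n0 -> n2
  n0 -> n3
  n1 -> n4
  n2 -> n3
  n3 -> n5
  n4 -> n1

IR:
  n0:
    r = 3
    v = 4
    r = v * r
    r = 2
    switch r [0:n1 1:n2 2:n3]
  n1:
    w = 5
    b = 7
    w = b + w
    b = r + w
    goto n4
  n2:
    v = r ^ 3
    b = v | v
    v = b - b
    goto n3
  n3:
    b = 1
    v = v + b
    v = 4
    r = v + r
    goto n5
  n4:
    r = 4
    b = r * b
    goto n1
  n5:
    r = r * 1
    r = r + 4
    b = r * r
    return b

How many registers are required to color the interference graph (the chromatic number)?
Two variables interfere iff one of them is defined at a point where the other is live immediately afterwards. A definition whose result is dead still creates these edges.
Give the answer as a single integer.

def/use:
  n0: {r,v} / ∅
  n1: {b,w} / {r}
  n2: {b,v} / {r}
  n3: {b,r,v} / {r,v}
  n4: {b,r} / {b}
  n5: {b,r} / {r}

Backward fixpoint:
  n0: in=∅ out={r,v}
  n1: in={r} out={b}
  n2: in={r} out={r,v}
  n3: in={r,v} out={r}
  n4: in={b} out={r}
  n5: in={r} out=∅

Interfere edges:
  b — {r,v,w}
  r — {b,v,w}
  v — {b,r}
  w — {b,r}

Registers:
  clique {b,r,v} ⇒ need ≥ 3
  assign b→r0 r→r1 v→r2 w→r2 — no edge inside a register ⇒ χ ≤ 3
  χ = 3

Answer: 3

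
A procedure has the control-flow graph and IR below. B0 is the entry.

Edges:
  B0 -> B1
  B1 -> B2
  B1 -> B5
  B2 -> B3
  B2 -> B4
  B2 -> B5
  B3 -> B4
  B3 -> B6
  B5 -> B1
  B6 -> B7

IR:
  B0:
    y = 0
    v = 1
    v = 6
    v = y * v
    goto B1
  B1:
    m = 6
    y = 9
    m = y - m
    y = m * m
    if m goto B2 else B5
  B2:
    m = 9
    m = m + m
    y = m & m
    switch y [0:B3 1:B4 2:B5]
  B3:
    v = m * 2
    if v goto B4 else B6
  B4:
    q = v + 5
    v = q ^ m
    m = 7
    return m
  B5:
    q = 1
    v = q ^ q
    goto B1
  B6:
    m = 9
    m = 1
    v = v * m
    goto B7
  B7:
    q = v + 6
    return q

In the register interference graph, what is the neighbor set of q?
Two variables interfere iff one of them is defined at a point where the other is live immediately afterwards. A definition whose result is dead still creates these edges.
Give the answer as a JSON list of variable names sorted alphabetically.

Answer: ["m"]

Derivation:
def/use:
  B0: {v,y} / ∅
  B1: {m,y} / ∅
  B2: {m,y} / ∅
  B3: {v} / {m}
  B4: {m,q,v} / {m,v}
  B5: {q,v} / ∅
  B6: {m,v} / {v}
  B7: {q} / {v}

Live sets:
  B0 li=∅ lo={v}
  B1 li={v} lo={v}
  B2 li={v} lo={m,v}
  B3 li={m} lo={m,v}
  B4 li={m,v} lo=∅
  B5 li=∅ lo={v}
  B6 li={v} lo={v}
  B7 li={v} lo=∅

Conflict graph:
  m: {q,v,y}
  q: {m}
  v: {m,y}
  y: {m,v}

N(q) = ["m"]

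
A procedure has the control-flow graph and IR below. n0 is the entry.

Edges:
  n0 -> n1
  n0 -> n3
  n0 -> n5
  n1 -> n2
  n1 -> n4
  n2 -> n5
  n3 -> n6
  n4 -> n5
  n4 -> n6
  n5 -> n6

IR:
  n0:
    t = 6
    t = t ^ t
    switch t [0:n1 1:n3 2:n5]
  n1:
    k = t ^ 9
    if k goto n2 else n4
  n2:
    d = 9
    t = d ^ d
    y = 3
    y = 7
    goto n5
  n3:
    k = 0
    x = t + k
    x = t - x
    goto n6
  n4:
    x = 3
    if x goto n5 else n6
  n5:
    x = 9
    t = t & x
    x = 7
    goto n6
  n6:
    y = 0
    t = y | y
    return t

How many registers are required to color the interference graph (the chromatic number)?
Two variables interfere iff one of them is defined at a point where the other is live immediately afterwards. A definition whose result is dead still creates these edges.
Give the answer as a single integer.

Block summaries:
  n0: {t} / ∅
  n1: {k} / {t}
  n2: {d,t,y} / ∅
  n3: {k,x} / {t}
  n4: {x} / ∅
  n5: {t,x} / {t}
  n6: {t,y} / ∅

Liveness:
  n0: in=∅ out={t}
  n1: in={t} out={t}
  n2: in=∅ out={t}
  n3: in={t} out=∅
  n4: in={t} out={t}
  n5: in={t} out=∅
  n6: in=∅ out=∅

Conflict graph:
  d — ∅
  k — {t}
  t — {k,x,y}
  x — {t}
  y — {t}

Chromatic number:
  {k,t} pairwise interfere (2-clique) ⇒ χ ≥ 2
  assign d→c0 k→c1 t→c0 x→c1 y→c1 — no edge inside a register ⇒ χ ≤ 2
  χ = 2

Answer: 2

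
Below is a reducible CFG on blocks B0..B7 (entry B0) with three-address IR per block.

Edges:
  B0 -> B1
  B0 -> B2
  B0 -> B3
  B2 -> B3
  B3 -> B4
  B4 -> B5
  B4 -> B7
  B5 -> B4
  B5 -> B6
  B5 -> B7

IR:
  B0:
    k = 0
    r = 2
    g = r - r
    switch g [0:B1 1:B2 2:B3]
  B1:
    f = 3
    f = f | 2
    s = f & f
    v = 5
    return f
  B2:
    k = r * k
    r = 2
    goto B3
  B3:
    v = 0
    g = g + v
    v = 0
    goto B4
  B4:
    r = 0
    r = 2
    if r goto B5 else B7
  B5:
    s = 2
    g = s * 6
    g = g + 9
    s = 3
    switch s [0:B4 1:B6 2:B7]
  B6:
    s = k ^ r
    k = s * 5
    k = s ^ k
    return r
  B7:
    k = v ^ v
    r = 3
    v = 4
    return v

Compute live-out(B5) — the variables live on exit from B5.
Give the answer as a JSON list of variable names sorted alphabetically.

Per-block:
  B0: {g,k,r} / ∅
  B1: {f,s,v} / ∅
  B2: {k,r} / {k,r}
  B3: {g,v} / {g}
  B4: {r} / ∅
  B5: {g,s} / ∅
  B6: {k,s} / {k,r}
  B7: {k,r,v} / {v}

Liveness:
  B0 li=∅ lo={g,k,r}
  B1 li=∅ lo=∅
  B2 li={g,k,r} lo={g,k}
  B3 li={g,k} lo={k,v}
  B4 li={k,v} lo={k,r,v}
  B5 li={k,r,v} lo={k,r,v}
  B6 li={k,r} lo=∅
  B7 li={v} lo=∅

live-out(B5) = ["k", "r", "v"]

Answer: ["k", "r", "v"]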